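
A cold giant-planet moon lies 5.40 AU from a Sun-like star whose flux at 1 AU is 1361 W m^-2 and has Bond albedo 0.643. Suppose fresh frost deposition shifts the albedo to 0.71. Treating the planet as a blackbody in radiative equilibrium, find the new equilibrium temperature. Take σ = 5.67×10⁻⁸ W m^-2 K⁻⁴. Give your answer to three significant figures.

Irradiance scales as 1/d², so S = 1361 W m^-2 × (1/5.40)² = 46.67 W m^-2.
T₂ = [S(1−α₂)/(4σ)]^(1/4) = [46.67·0.29/(4σ)]^(1/4) = 87.89 K.

87.9 kelvin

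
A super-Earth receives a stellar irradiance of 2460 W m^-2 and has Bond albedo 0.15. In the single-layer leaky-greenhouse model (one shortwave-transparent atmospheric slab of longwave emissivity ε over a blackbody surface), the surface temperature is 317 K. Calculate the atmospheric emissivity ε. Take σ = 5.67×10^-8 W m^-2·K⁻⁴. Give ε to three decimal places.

0.174

First, T_e = [2460·(1−0.15)/(4σ)]^(1/4) = 309.9 K.
Since (2−ε)/2 = (T_e/T_s)⁴ = 0.9130, ε = 0.1740.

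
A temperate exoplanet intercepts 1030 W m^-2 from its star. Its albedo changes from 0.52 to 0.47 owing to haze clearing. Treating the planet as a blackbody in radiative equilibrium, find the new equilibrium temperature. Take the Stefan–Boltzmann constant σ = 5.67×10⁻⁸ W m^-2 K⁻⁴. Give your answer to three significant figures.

221 kelvin

With the new albedo, S(1−α₂)/4 = 136.5 W m^-2, so T₂ = 221.5 K.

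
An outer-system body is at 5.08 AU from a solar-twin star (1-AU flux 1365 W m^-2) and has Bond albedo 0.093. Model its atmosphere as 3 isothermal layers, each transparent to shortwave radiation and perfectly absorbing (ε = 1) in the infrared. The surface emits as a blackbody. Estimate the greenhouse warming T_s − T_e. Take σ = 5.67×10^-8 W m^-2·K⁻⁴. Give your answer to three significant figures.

50.0 kelvin

By the inverse-square law, S = 1365/5.08² = 52.89 W m^-2.
Top-of-atmosphere balance: σT_e⁴ = S(1−α)/4 = 11.99 W m^-2 → T_e = 120.6 K.
Surface: T_s = (4)^¼·T_e = 170.6 K.
Warming: T_s − T_e = 49.95 K.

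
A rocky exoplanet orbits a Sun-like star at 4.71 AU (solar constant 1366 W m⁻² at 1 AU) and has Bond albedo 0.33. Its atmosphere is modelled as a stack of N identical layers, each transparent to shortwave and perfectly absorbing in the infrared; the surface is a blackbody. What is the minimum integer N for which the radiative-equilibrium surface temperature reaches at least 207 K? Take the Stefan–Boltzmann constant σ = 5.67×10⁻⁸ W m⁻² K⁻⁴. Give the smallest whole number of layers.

10

By the inverse-square law, S = 1366/4.71² = 61.58 W m⁻².
The effective emission temperature is T_e = [S(1−α)/(4σ)]^¼ = 116.1 K.
Since T_s⁴ = (N+1)T_e⁴, we need N ≥ (T_s/T_e)⁴ − 1 = 9.093.
Rounding up, N = 10.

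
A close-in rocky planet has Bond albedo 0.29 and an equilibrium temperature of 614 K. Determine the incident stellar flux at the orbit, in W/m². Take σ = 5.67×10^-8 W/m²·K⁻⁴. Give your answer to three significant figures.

From S(1−α)/4 = σT⁴: S = 4σT⁴/(1−α).
σT⁴ = 5.67×10⁻⁸·(614)⁴ = 8059 W/m².
So S = 4×8059/(1−0.29) = 45400 W/m².

45400 W/m²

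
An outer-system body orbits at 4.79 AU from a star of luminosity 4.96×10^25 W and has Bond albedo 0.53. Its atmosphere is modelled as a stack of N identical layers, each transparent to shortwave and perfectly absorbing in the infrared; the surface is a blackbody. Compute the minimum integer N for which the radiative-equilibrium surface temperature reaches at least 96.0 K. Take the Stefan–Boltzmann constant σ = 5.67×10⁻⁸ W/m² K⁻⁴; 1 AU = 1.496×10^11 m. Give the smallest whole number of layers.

5

Orbital distance: d = 4.79 AU = 7.166×10^11 m.
Spreading L over a sphere of radius d: S = 4.96×10^25/(4π·7.17×10^11²) = 7.687 W/m².
OLR = S(1−α)/4 = 0.9032 W/m²; the top layer radiates at T_e = 63.18 K.
T_s = (N+1)^(1/4)·T_e ≥ 96.0 K requires N+1 ≥ (T_s/T_e)⁴ = (96.0/63.18)⁴ = 5.332.
The minimum whole number is N = 5.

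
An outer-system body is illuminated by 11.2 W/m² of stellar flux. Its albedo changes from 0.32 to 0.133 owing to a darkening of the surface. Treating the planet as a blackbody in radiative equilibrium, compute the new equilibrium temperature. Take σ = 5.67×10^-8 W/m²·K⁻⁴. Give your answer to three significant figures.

80.9 K

T₂ = [S(1−α₂)/(4σ)]^(1/4) = [11.20·0.867/(4σ)]^(1/4) = 80.89 K.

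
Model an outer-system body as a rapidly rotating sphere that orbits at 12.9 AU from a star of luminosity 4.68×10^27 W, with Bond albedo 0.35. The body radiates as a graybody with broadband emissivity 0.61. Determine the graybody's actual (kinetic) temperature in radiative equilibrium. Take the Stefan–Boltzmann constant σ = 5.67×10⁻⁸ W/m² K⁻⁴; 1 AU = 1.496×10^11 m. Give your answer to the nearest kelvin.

147 K

d = 12.9 × 1.496×10^11 m = 1.930×10^12 m.
S = L/(4πd²) = 100.0 W/m².
Absorbed flux (global mean): S(1−α)/4 = 100.0·0.65/4 = 16.25 W/m².
Radiative balance εσT⁴ = 16.25 gives T = [16.25/(0.61·σ)]^(1/4) = 147.2 K.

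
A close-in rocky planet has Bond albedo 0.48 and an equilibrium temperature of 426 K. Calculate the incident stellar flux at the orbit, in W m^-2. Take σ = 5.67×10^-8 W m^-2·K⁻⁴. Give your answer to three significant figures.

From S(1−α)/4 = σT⁴: S = 4σT⁴/(1−α).
The emitted flux is σT⁴ = 1867 W m^-2.
So S = 4×1867/(1−0.48) = 14360 W m^-2.

14400 W m^-2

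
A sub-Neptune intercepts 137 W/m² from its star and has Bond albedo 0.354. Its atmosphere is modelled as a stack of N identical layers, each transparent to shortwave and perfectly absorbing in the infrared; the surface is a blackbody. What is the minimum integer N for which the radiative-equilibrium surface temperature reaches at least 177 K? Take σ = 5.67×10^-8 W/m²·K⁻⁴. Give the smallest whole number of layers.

OLR = S(1−α)/4 = 22.13 W/m²; the top layer radiates at T_e = 140.5 K.
Since T_s⁴ = (N+1)T_e⁴, we need N ≥ (T_s/T_e)⁴ − 1 = 1.515.
The minimum whole number is N = 2.

2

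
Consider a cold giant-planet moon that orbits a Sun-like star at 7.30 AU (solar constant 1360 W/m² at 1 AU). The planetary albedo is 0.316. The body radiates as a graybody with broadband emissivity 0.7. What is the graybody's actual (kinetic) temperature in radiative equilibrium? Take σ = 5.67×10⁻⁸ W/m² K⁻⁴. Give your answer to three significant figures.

Irradiance scales as 1/d², so S = 1360 W/m² × (1/7.30)² = 25.52 W/m².
Absorbed flux (global mean): S(1−α)/4 = 25.52·0.684/4 = 4.364 W/m².
Radiative balance εσT⁴ = 4.364 gives T = [4.364/(0.7·σ)]^(1/4) = 102.4 K.

102 K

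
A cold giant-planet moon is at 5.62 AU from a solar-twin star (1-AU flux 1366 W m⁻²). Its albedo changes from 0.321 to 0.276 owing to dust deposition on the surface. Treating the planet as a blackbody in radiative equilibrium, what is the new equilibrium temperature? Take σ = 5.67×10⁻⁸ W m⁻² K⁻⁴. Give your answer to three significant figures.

Flux at the orbit: S = 1366/(5.62)² = 43.25 W m⁻².
T₂ = [S(1−α₂)/(4σ)]^(1/4) = [43.25·0.724/(4σ)]^(1/4) = 108.4 K.

108 K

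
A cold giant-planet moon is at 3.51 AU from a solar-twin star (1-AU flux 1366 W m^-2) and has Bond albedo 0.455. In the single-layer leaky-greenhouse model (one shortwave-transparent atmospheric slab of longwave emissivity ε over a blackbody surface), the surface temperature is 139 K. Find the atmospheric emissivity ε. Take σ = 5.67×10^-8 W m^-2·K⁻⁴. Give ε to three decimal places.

By the inverse-square law, S = 1366/3.51² = 110.9 W m^-2.
Effective temperature: T_e = [S(1−α)/(4σ)]^(1/4) = 127.8 K.
T_s⁴ = T_e⁴·2/(2−ε) → ε = 2 − 2(T_e/T_s)⁴ = 2 − 2·(127.8/139)⁴ = 0.5726.

0.573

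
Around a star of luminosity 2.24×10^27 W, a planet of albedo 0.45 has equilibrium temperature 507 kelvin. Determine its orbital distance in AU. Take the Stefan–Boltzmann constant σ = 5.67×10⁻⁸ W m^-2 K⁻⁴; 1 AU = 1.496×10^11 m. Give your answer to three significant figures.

Required flux: S = 4σT⁴/(1−α) = 27250 W m^-2.
Then d = [L/(4πS)]^(1/2) = 8.088×10^10 m, i.e. 0.5407 AU.

0.541 AU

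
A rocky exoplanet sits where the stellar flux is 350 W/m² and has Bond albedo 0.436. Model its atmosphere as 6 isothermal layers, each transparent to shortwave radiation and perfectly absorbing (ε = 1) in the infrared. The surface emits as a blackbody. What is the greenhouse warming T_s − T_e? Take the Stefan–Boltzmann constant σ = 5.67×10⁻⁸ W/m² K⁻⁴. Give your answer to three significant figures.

OLR = S(1−α)/4 = 49.35 W/m²; the top layer radiates at T_e = 171.8 K.
T_s = (N+1)^(1/4)·T_e = 279.4 K.
Warming: T_s − T_e = 107.6 K.

108 K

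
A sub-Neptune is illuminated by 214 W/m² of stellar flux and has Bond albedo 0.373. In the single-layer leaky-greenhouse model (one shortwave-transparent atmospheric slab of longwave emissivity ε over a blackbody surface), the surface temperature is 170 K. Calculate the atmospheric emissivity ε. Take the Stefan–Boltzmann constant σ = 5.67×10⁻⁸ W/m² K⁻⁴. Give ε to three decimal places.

0.583

TOA balance gives T_e = 156.0 K.
Since (2−ε)/2 = (T_e/T_s)⁴ = 0.7083, ε = 0.5833.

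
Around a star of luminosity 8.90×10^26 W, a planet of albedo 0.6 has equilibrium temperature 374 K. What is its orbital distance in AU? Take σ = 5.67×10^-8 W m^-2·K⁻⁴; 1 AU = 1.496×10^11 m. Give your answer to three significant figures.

0.534 AU

Required flux: S = 4σT⁴/(1−α) = 11090 W m^-2.
S = L/(4πd²) → d = √(L/4πS) = √(8.90×10^26/(4π·11090)) = 7.990×10^10 m = 0.5341 AU.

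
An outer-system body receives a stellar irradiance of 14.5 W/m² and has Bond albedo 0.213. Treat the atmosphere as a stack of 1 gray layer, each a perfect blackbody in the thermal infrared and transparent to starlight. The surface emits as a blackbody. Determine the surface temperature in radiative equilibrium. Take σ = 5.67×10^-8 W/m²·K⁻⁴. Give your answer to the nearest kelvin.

100 K

Top-of-atmosphere balance: σT_e⁴ = S(1−α)/4 = 2.853 W/m² → T_e = 84.22 K.
Layer-by-layer balance gives σT_s⁴ = (N+1)σT_e⁴, so T_s = 2^¼·84.22 = 100.2 K.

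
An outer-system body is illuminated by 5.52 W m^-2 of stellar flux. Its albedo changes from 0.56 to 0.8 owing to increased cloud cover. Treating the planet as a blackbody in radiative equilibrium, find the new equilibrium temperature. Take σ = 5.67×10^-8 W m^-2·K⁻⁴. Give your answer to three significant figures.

New equilibrium: T₂ = [(1−0.8)·5.520/(4σ)]^(1/4) = 46.97 K.

47.0 K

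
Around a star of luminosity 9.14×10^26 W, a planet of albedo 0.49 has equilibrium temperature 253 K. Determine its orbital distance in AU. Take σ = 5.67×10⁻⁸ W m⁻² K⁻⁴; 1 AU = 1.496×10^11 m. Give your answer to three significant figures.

Energy balance gives S = 4σT⁴/(1−α) = 1822 W m⁻².
Then d = [L/(4πS)]^(1/2) = 1.998×10^11 m, i.e. 1.336 AU.

1.34 AU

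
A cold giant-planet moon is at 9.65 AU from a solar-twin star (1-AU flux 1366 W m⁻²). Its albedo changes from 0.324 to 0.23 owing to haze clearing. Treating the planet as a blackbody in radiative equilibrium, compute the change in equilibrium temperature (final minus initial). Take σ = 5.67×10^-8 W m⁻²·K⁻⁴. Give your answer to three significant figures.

Irradiance scales as 1/d², so S = 1366 W m⁻² × (1/9.65)² = 14.67 W m⁻².
Initial: T₁ = [S(1−0.324)/(4σ)]^(1/4) = 81.32 K.
With α = 0.23, T₂ = 84.01 K.
ΔT = T₂ − T₁ = 2.690 K.

2.69 K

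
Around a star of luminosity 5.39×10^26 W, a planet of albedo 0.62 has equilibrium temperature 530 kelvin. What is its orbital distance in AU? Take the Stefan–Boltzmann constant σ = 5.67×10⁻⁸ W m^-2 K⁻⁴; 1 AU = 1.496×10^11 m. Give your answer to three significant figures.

0.202 AU

Energy balance gives S = 4σT⁴/(1−α) = 47090 W m^-2.
S = L/(4πd²) → d = √(L/4πS) = √(5.39×10^26/(4π·47090)) = 3.018×10^10 m = 0.2017 AU.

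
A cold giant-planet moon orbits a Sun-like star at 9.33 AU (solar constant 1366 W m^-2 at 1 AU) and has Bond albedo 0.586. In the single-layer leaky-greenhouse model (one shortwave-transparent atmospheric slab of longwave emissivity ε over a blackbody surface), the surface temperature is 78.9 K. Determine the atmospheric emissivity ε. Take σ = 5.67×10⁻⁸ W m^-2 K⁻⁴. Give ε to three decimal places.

0.522

By the inverse-square law, S = 1366/9.33² = 15.69 W m^-2.
TOA balance gives T_e = 73.16 K.
Inverting T_s⁴ = 2T_e⁴/(2−ε): (T_e/T_s)⁴ = 0.7392, so ε = 2(1 − 0.7392) = 0.5217.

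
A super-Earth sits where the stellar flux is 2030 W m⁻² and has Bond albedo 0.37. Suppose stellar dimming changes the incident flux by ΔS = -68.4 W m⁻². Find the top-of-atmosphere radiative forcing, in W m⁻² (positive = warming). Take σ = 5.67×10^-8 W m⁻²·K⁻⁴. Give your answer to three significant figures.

ΔF = Δ[S(1−α)]/4 = (1−0.37)·-68.4/4 = -10.77 W m⁻².

-10.8 W m⁻²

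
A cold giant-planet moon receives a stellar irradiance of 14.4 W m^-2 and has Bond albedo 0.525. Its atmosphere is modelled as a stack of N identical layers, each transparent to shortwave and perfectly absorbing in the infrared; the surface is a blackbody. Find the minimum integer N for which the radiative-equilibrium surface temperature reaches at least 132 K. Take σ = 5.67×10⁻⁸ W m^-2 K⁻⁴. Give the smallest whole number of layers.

The effective emission temperature is T_e = [S(1−α)/(4σ)]^¼ = 74.11 K.
T_s = (N+1)^(1/4)·T_e ≥ 132 K requires N+1 ≥ (T_s/T_e)⁴ = (132/74.11)⁴ = 10.067.
The minimum whole number is N = 10.

10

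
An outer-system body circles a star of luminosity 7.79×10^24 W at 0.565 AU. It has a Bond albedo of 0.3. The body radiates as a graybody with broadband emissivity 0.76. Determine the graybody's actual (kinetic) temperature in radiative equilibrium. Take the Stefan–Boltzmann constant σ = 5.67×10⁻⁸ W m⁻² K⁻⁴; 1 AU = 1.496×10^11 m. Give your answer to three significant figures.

137 kelvin

d = 0.565 × 1.496×10^11 m = 8.452×10^10 m.
Spreading L over a sphere of radius d: S = 7.79×10^24/(4π·8.45×10^10²) = 86.77 W m⁻².
Averaging over the sphere, the absorbed flux is S(1−α)/4 = 15.18 W m⁻².
Radiative balance εσT⁴ = 15.18 gives T = [15.18/(0.76·σ)]^(1/4) = 137.0 K.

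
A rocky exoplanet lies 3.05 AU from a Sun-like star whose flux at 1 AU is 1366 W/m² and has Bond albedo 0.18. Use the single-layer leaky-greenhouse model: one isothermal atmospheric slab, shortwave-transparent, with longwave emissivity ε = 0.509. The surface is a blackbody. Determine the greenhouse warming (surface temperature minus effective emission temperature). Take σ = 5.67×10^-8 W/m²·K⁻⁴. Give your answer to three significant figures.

Irradiance scales as 1/d², so S = 1366 W/m² × (1/3.05)² = 146.8 W/m².
At the top of the atmosphere, σT_e⁴ = S(1−α)/4 = 30.10 W/m², giving T_e = 151.8 K.
Surface balance with a leaky layer gives σT_s⁴ = σT_e⁴·2/(2−ε), so T_s = T_e·[2/(2−0.509)]^(1/4) = 163.4 K.
T_s − T_e = 163.4 − 151.8 = 11.56 K.

11.6 K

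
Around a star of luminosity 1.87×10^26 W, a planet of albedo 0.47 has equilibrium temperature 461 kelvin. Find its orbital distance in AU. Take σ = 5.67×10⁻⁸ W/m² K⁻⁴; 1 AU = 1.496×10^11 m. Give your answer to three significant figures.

0.185 AU

Required flux: S = 4σT⁴/(1−α) = 19330 W/m².
From L = 4πd²S, d = √(1.87×10^26/(4π·19330)) = 2.775×10^10 m = 0.1855 AU.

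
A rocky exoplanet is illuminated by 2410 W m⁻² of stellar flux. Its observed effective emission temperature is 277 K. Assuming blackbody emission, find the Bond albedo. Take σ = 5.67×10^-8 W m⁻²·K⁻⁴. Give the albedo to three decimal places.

Energy balance: S(1−α)/4 = σT⁴, so 1−α = 4σT⁴/S.
4σT⁴ = 4·5.67×10⁻⁸·(277)⁴ = 1335 W m⁻².
1−α = 1335/2410 = 0.5540, so α = 0.4460.

0.446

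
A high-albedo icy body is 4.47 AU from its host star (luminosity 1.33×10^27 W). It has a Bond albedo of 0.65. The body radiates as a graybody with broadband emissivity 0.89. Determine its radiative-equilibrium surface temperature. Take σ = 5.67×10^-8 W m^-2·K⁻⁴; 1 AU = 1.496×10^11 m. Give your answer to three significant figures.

142 K

d = 4.47 × 1.496×10^11 m = 6.687×10^11 m.
Flux at the orbit: S = L/(4πd²) = 1.33×10^27/(4π·(6.69×10^11)²) = 236.7 W m^-2.
Absorbed flux (global mean): S(1−α)/4 = 236.7·0.35/4 = 20.71 W m^-2.
Radiative balance εσT⁴ = 20.71 gives T = [20.71/(0.89·σ)]^(1/4) = 142.3 K.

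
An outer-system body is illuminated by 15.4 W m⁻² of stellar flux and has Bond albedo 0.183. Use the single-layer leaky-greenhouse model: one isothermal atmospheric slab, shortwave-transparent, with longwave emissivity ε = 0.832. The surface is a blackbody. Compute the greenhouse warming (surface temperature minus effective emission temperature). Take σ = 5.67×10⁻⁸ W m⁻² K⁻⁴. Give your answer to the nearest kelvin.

12 K

Effective emission temperature (TOA balance): σT_e⁴ = S(1−α)/4 = 3.145 W m⁻² → T_e = 86.30 K.
For a single slab of emissivity ε, T_s⁴ = 2T_e⁴/(2−ε); thus T_s = 86.30·(1.712)^(1/4) = 98.72 K.
T_s − T_e = 98.72 − 86.30 = 12.42 K.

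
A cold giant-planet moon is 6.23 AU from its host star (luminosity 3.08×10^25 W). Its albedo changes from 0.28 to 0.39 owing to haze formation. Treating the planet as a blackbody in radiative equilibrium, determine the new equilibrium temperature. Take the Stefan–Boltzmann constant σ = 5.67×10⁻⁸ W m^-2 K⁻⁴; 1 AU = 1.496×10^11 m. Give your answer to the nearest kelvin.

52 K

d = 6.23 × 1.496×10^11 m = 9.320×10^11 m.
Spreading L over a sphere of radius d: S = 3.08×10^25/(4π·9.32×10^11²) = 2.822 W m^-2.
T₂ = [S(1−α₂)/(4σ)]^(1/4) = [2.822·0.61/(4σ)]^(1/4) = 52.49 K.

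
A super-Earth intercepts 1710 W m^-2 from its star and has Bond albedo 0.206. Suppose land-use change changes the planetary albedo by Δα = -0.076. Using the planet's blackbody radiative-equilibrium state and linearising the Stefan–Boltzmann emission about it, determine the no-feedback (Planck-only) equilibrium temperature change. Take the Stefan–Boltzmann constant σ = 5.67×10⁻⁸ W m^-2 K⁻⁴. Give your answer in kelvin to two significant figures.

Unperturbed T_e = [1710·(1−0.206)/(4σ)]^¼ = 278.2 K.
TOA radiative forcing: ΔF = −S·Δα/4 = −1710·(-0.076)/4 = 32.49 W m^-2.
Linearising σT⁴ gives d(σT⁴)/dT = 4σT_e³ = 4.881 W m^-2 per K.
So ΔT₀ = 32.49/4.881 = 6.66 K.

6.7 kelvin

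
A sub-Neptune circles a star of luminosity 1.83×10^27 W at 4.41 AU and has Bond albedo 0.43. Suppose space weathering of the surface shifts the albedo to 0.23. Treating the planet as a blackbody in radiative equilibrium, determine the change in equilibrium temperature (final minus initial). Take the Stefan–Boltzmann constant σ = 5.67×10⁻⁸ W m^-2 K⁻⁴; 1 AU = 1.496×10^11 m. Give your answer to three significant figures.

13.3 K

d = 4.41 × 1.496×10^11 m = 6.597×10^11 m.
S = L/(4πd²) = 334.6 W m^-2.
Before: T₁ = [334.6·0.57/(4σ)]^(1/4) = 170.3 K.
With α = 0.23, T₂ = 183.6 K.
Change: 183.6 − 170.3 = 13.30 K.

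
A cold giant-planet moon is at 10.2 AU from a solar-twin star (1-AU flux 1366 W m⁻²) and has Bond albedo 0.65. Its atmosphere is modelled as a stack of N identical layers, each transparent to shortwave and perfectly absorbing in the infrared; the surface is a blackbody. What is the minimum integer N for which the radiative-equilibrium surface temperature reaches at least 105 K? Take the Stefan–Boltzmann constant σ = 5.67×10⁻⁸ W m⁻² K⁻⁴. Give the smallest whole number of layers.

By the inverse-square law, S = 1366/10.2² = 13.13 W m⁻².
Top-of-atmosphere balance: σT_e⁴ = S(1−α)/4 = 1.149 W m⁻² → T_e = 67.09 K.
Since T_s⁴ = (N+1)T_e⁴, we need N ≥ (T_s/T_e)⁴ − 1 = 4.999.
The minimum whole number is N = 5.

5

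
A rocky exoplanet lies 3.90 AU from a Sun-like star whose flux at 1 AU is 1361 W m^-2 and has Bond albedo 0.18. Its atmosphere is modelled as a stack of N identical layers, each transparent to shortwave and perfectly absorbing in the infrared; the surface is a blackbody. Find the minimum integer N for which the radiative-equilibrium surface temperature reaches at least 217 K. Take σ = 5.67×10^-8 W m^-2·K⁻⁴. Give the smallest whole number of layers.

Flux at the orbit: S = 1361/(3.90)² = 89.48 W m^-2.
Top-of-atmosphere balance: σT_e⁴ = S(1−α)/4 = 18.34 W m^-2 → T_e = 134.1 K.
Need (N+1)T_e⁴ ≥ T_s⁴, i.e. N+1 ≥ (217/134.1)⁴ = 6.854.
So N ≥ 5.854; the smallest integer is N = 6.

6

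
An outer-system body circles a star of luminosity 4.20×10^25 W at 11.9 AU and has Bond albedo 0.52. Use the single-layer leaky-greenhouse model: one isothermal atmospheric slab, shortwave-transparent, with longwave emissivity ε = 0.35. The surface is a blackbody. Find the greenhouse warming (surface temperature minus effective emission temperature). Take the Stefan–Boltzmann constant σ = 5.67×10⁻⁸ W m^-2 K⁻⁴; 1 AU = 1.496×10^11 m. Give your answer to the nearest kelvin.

2 K

Orbital distance: d = 11.9 AU = 1.780×10^12 m.
S = L/(4πd²) = 1.055 W m^-2.
At the top of the atmosphere, σT_e⁴ = S(1−α)/4 = 0.1266 W m^-2, giving T_e = 38.65 K.
Surface balance with a leaky layer gives σT_s⁴ = σT_e⁴·2/(2−ε), so T_s = T_e·[2/(2−0.35)]^(1/4) = 40.56 K.
T_s − T_e = 40.56 − 38.65 = 1.904 K.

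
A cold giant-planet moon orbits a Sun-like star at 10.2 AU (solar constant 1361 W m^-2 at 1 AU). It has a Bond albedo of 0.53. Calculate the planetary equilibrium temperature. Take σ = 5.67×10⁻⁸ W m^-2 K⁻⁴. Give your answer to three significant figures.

Flux at the orbit: S = 1361/(10.2)² = 13.08 W m^-2.
The planet absorbs (1−α)S over its disc πR² and re-emits over 4πR², so the mean absorbed flux is (1−0.53)·13.08/4 = 1.537 W m^-2.
Set σT⁴ = 1.537 → T = (1.537/σ)^(1/4) = 72.16 K.

72.2 K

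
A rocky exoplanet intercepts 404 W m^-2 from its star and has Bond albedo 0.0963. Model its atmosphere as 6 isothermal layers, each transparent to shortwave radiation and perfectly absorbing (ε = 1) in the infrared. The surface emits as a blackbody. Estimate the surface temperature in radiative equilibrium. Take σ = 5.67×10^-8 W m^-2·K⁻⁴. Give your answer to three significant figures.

326 kelvin

OLR = S(1−α)/4 = 91.27 W m^-2; the top layer radiates at T_e = 200.3 K.
With N = 6 opaque layers, T_s = (N+1)^(1/4)·T_e = 7^(1/4)·200.3 = 325.8 K.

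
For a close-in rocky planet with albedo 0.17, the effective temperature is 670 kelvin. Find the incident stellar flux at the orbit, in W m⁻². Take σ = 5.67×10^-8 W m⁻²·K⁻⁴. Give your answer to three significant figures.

55100 W m⁻²

Invert the energy balance for S: S = 4σT⁴/(1−α).
σT⁴ = 5.67×10⁻⁸·(670)⁴ = 11430 W m⁻².
S = 4·11430/0.83 = 55060 W m⁻².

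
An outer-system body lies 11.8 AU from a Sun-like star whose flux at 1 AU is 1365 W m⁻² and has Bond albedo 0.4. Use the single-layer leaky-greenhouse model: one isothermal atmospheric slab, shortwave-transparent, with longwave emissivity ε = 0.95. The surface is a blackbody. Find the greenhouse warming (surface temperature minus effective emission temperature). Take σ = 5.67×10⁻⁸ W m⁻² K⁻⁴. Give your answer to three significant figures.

Flux at the orbit: S = 1365/(11.8)² = 9.803 W m⁻².
Effective emission temperature (TOA balance): σT_e⁴ = S(1−α)/4 = 1.470 W m⁻² → T_e = 71.36 K.
For a single slab of emissivity ε, T_s⁴ = 2T_e⁴/(2−ε); thus T_s = 71.36·(1.905)^(1/4) = 83.84 K.
Greenhouse warming: T_s − T_e = 12.47 K.

12.5 kelvin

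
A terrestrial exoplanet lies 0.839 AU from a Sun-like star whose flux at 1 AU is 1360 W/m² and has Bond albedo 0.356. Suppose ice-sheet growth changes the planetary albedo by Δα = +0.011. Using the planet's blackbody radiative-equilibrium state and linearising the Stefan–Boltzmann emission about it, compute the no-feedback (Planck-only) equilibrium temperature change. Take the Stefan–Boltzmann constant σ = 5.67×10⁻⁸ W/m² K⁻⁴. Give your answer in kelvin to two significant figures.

-1.2 K

By the inverse-square law, S = 1360/0.839² = 1932 W/m².
Unperturbed T_e = [1932·(1−0.356)/(4σ)]^¼ = 272.2 K.
TOA radiative forcing: ΔF = −S·Δα/4 = −1932·(+0.011)/4 = -5.313 W/m².
Linearising σT⁴ gives d(σT⁴)/dT = 4σT_e³ = 4.572 W/m² per K.
Hence the no-feedback warming is ΔF/(4σT_e³) = -1.16 K.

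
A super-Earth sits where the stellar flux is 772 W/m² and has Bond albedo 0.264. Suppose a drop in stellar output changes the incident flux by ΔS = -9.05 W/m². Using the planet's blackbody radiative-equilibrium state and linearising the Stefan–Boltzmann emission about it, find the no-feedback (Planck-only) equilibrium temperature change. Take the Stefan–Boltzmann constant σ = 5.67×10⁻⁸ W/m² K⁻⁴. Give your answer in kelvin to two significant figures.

The baseline emission temperature is T_e = 223.7 K.
ΔF = Δ[S(1−α)]/4 = (1−0.264)·-9.05/4 = -1.665 W/m².
The Planck feedback parameter is 4σT_e³ = 2.540 W/m²/K.
ΔT₀ = ΔF/λ_P = -1.665/2.540 = -0.656 K.

-0.66 K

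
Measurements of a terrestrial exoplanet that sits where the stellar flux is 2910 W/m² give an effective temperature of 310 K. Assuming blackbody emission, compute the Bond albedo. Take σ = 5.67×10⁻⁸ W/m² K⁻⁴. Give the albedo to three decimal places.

Rearranging the radiative balance, α = 1 − 4σT⁴/S.
4σT⁴ = 4·5.67×10⁻⁸·(310)⁴ = 2095 W/m².
Hence α = 1 − 2095/2910 = 0.2802.

0.280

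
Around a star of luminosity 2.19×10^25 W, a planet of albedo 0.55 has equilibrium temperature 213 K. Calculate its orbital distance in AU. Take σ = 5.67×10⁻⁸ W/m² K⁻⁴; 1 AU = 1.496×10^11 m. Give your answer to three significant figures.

0.274 AU

Energy balance gives S = 4σT⁴/(1−α) = 1037 W/m².
From L = 4πd²S, d = √(2.19×10^25/(4π·1037)) = 4.099×10^10 m = 0.2740 AU.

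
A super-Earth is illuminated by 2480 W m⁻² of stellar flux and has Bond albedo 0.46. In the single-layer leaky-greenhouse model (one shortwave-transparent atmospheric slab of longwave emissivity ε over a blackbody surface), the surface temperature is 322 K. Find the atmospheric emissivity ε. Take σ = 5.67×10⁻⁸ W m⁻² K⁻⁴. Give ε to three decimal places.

0.901

TOA balance gives T_e = 277.2 K.
Since (2−ε)/2 = (T_e/T_s)⁴ = 0.5493, ε = 0.9015.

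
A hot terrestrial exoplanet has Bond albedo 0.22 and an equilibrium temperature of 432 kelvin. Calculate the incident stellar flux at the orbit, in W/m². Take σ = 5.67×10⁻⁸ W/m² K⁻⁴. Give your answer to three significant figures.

From S(1−α)/4 = σT⁴: S = 4σT⁴/(1−α).
The emitted flux is σT⁴ = 1975 W/m².
So S = 4×1975/(1−0.22) = 10130 W/m².

10100 W/m²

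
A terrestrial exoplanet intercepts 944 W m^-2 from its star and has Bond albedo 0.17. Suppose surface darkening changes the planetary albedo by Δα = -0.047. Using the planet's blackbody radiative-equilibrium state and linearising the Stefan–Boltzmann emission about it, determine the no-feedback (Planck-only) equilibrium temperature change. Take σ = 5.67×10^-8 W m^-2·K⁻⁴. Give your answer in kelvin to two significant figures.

Reference equilibrium: T_e = [S(1−α)/(4σ)]^(1/4) = 242.4 K.
ΔF = −(S/4)Δα = −(944.0/4)×(-0.047) = 11.09 W m^-2.
The Planck feedback parameter is 4σT_e³ = 3.232 W m^-2/K.
So ΔT₀ = 11.09/3.232 = 3.43 K.

3.4 kelvin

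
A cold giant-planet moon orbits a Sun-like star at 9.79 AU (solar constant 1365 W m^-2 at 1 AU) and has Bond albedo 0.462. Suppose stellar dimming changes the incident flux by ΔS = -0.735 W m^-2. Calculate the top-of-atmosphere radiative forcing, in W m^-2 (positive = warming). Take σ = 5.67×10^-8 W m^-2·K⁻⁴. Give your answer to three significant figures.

Flux at the orbit: S = 1365/(9.79)² = 14.24 W m^-2.
ΔF = Δ[S(1−α)]/4 = (1−0.462)·-0.735/4 = -0.09886 W m^-2.

-0.0989 W m^-2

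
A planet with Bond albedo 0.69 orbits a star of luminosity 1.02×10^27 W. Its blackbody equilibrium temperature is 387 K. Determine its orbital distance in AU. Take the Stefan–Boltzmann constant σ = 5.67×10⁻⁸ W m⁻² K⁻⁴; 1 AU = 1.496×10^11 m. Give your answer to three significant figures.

0.470 AU

Required flux: S = 4σT⁴/(1−α) = 16410 W m⁻².
From L = 4πd²S, d = √(1.02×10^27/(4π·16410)) = 7.033×10^10 m = 0.4701 AU.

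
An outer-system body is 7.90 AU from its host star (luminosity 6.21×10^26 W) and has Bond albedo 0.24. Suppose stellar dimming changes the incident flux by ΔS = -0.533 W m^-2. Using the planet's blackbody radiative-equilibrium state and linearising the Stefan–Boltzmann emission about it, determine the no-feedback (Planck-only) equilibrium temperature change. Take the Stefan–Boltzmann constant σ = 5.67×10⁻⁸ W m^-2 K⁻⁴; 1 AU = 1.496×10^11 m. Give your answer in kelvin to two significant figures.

Orbital distance: d = 7.90 AU = 1.182×10^12 m.
S = L/(4πd²) = 35.38 W m^-2.
Reference equilibrium: T_e = [S(1−α)/(4σ)]^(1/4) = 104.3 K.
Only a fraction (1−α) is absorbed and it's spread over 4πR², so ΔF = (1−α)ΔS/4 = -0.1013 W m^-2.
The Planck feedback parameter is 4σT_e³ = 0.2577 W m^-2/K.
ΔT₀ = ΔF/λ_P = -0.1013/0.2577 = -0.393 K.

-0.39 K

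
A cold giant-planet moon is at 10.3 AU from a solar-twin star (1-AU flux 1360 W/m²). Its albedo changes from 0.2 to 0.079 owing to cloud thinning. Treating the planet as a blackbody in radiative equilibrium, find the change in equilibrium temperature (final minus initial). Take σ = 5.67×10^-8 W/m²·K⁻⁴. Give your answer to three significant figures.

By the inverse-square law, S = 1360/10.3² = 12.82 W/m².
With α = 0.2, T₁ = 82.00 K.
With α = 0.079, T₂ = 84.94 K.
ΔT = T₂ − T₁ = 2.939 K.

2.94 K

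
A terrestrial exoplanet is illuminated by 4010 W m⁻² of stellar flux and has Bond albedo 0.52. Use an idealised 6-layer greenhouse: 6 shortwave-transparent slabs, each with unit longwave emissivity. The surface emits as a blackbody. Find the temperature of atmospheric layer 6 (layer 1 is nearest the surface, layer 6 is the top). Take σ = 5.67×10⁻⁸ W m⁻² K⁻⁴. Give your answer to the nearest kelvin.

OLR = S(1−α)/4 = 481.2 W m⁻²; the top layer radiates at T_e = 303.5 K.
The net upward flux σT_e⁴ is constant between every pair of levels, so T_k⁴ = (N+1−k)T_e⁴.
With k = 6: T_6 = (6+1−6)^¼·303.5 K = 303.5 K.

304 K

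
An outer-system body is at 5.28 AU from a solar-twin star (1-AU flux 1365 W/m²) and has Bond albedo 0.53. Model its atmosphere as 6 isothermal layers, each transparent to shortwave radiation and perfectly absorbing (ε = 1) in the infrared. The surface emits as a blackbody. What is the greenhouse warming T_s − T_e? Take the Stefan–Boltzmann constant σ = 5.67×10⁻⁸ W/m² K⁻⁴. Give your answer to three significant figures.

62.9 K

Flux at the orbit: S = 1365/(5.28)² = 48.96 W/m².
The effective emission temperature is T_e = [S(1−α)/(4σ)]^¼ = 100.4 K.
Surface: T_s = (7)^¼·T_e = 163.3 K.
Warming: T_s − T_e = 62.89 K.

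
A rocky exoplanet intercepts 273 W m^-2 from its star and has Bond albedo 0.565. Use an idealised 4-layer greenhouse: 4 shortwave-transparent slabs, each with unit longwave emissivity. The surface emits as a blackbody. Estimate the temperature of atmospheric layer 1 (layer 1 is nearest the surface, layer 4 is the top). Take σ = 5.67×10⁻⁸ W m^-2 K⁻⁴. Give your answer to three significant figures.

OLR = S(1−α)/4 = 29.69 W m^-2; the top layer radiates at T_e = 151.3 K.
In the N-layer model, layer k (counted from the surface) has T_k = (N+1−k)^(1/4)·T_e.
T_1 = (4)^(1/4)·151.3 = 213.9 K.

214 K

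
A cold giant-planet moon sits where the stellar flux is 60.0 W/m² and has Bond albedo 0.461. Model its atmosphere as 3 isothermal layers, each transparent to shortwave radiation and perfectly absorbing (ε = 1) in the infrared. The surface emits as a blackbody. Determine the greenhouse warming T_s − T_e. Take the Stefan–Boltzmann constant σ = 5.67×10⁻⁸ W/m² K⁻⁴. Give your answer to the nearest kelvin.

45 K

Top-of-atmosphere balance: σT_e⁴ = S(1−α)/4 = 8.085 W/m² → T_e = 109.3 K.
T_s = (N+1)^(1/4)·T_e = 154.5 K.
Warming: T_s − T_e = 45.26 K.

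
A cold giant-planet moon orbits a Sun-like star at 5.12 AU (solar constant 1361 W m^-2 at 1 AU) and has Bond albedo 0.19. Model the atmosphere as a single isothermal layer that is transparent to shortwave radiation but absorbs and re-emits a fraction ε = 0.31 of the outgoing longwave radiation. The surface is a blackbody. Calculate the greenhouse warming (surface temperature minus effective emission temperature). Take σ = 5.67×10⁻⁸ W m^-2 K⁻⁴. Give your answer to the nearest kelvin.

Irradiance scales as 1/d², so S = 1361 W m^-2 × (1/5.12)² = 51.92 W m^-2.
At the top of the atmosphere, σT_e⁴ = S(1−α)/4 = 10.51 W m^-2, giving T_e = 116.7 K.
The surface balance (absorbed SW + ε·downward IR = σT_s⁴) with T_a⁴ = T_s⁴/2 reduces to T_s = T_e·[2/(2−ε)]^¼ = 121.7 K.
Greenhouse warming: T_s − T_e = 5.018 K.

5 K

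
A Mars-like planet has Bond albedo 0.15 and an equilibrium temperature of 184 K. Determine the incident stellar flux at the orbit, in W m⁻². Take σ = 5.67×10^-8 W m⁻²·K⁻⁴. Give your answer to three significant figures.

306 W m⁻²

Invert the energy balance for S: S = 4σT⁴/(1−α).
σT⁴ = 5.67×10⁻⁸·(184)⁴ = 64.99 W m⁻².
So S = 4×64.99/(1−0.15) = 305.8 W m⁻².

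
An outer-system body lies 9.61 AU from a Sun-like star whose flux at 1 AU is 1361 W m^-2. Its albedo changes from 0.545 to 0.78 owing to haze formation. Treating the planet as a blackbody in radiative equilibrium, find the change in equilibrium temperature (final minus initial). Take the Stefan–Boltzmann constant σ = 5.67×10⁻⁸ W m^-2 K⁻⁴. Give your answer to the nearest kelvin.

-12 kelvin

Irradiance scales as 1/d², so S = 1361 W m^-2 × (1/9.61)² = 14.74 W m^-2.
Initial: T₁ = [S(1−0.545)/(4σ)]^(1/4) = 73.74 K.
After:  T₂ = [14.74·0.22/(4σ)]^(1/4) = 61.49 K.
ΔT = T₂ − T₁ = -12.25 K.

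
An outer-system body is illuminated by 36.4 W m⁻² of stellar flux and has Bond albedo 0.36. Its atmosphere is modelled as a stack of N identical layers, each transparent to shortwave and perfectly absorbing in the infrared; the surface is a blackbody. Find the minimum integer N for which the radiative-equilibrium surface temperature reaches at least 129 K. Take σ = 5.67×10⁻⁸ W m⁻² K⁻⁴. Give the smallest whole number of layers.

The effective emission temperature is T_e = [S(1−α)/(4σ)]^¼ = 100.7 K.
Need (N+1)T_e⁴ ≥ T_s⁴, i.e. N+1 ≥ (129/100.7)⁴ = 2.696.
Rounding up, N = 2.

2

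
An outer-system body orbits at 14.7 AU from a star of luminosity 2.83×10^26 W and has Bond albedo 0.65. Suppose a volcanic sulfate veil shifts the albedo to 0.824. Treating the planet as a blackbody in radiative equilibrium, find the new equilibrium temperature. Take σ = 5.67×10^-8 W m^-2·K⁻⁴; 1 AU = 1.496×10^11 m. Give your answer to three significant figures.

43.6 K

Orbital distance: d = 14.7 AU = 2.199×10^12 m.
Flux at the orbit: S = L/(4πd²) = 2.83×10^26/(4π·(2.20×10^12)²) = 4.657 W m^-2.
New equilibrium: T₂ = [(1−0.824)·4.657/(4σ)]^(1/4) = 43.60 K.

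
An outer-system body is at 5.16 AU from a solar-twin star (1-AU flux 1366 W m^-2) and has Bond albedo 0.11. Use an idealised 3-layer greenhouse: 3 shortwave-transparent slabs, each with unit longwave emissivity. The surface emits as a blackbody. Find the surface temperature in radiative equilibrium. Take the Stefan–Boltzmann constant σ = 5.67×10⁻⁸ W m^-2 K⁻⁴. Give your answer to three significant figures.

Irradiance scales as 1/d², so S = 1366 W m^-2 × (1/5.16)² = 51.30 W m^-2.
Top-of-atmosphere balance: σT_e⁴ = S(1−α)/4 = 11.42 W m^-2 → T_e = 119.1 K.
Layer-by-layer balance gives σT_s⁴ = (N+1)σT_e⁴, so T_s = 4^¼·119.1 = 168.5 K.

168 K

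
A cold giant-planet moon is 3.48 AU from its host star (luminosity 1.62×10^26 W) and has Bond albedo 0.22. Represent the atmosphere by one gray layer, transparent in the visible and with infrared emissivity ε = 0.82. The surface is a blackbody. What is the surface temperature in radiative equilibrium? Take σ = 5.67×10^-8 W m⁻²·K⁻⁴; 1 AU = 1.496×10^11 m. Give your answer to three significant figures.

129 K

Orbital distance: d = 3.48 AU = 5.206×10^11 m.
Spreading L over a sphere of radius d: S = 1.62×10^26/(4π·5.21×10^11²) = 47.56 W m⁻².
Effective emission temperature (TOA balance): σT_e⁴ = S(1−α)/4 = 9.275 W m⁻² → T_e = 113.1 K.
The surface balance (absorbed SW + ε·downward IR = σT_s⁴) with T_a⁴ = T_s⁴/2 reduces to T_s = T_e·[2/(2−ε)]^¼ = 129.0 K.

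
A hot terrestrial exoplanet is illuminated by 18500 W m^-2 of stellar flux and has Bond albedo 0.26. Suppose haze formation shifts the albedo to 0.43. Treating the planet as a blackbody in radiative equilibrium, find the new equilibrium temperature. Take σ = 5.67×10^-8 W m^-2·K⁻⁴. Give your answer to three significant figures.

T₂ = [S(1−α₂)/(4σ)]^(1/4) = [18500·0.57/(4σ)]^(1/4) = 464.4 K.

464 kelvin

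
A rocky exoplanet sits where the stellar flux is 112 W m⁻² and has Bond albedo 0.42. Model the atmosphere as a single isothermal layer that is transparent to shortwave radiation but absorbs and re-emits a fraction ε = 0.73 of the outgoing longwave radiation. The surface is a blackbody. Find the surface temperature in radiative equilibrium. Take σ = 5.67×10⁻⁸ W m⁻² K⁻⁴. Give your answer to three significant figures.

146 K

The planet radiates to space at T_e = [S(1−α)/(4σ)]^(1/4) = 130.1 K.
The surface balance (absorbed SW + ε·downward IR = σT_s⁴) with T_a⁴ = T_s⁴/2 reduces to T_s = T_e·[2/(2−ε)]^¼ = 145.7 K.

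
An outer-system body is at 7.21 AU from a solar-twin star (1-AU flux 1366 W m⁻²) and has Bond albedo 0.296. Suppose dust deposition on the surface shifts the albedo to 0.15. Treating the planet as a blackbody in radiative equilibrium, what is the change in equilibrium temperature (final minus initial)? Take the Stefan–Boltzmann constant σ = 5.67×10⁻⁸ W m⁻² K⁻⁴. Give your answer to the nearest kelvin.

5 K

Irradiance scales as 1/d², so S = 1366 W m⁻² × (1/7.21)² = 26.28 W m⁻².
Before: T₁ = [26.28·0.704/(4σ)]^(1/4) = 95.03 K.
With α = 0.15, T₂ = 99.62 K.
Change: 99.62 − 95.03 = 4.585 K.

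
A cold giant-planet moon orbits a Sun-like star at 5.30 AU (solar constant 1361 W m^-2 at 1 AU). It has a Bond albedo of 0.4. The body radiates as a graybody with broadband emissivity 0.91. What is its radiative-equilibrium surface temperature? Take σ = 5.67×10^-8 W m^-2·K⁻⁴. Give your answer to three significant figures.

By the inverse-square law, S = 1361/5.30² = 48.45 W m^-2.
Absorbed flux (global mean): S(1−α)/4 = 48.45·0.6/4 = 7.268 W m^-2.
Equating to εσT⁴ with ε = 0.91: T = (7.268/0.91σ)^(1/4) = 108.9 K.

109 K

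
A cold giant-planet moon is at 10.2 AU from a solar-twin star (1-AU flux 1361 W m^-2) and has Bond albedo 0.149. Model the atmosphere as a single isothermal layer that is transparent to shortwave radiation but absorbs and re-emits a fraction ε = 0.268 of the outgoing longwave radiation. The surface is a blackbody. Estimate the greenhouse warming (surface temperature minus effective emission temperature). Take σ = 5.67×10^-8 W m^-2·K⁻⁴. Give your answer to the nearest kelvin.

Flux at the orbit: S = 1361/(10.2)² = 13.08 W m^-2.
Effective emission temperature (TOA balance): σT_e⁴ = S(1−α)/4 = 2.783 W m^-2 → T_e = 83.70 K.
Surface balance with a leaky layer gives σT_s⁴ = σT_e⁴·2/(2−ε), so T_s = T_e·[2/(2−0.268)]^(1/4) = 86.77 K.
T_s − T_e = 86.77 − 83.70 = 3.065 K.

3 kelvin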